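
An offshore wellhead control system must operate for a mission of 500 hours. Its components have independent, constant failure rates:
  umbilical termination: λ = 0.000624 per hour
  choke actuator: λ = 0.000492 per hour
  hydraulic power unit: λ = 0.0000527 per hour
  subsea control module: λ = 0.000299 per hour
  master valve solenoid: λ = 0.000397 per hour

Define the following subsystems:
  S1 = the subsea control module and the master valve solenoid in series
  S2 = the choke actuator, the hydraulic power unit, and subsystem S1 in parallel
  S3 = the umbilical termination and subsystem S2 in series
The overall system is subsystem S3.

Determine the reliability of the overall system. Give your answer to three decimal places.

R(umbilical termination) = exp(−0.000624 × 500) = 0.73198
R(choke actuator) = exp(−0.000492 × 500) = 0.78192
R(hydraulic power unit) = exp(−0.0000527 × 500) = 0.97399
R(subsea control module) = exp(−0.000299 × 500) = 0.86114
R(master valve solenoid) = exp(−0.000397 × 500) = 0.81996
Series (subsea control module and master valve solenoid): 0.86114 × 0.81996 = 0.70610
Parallel (choke actuator, hydraulic power unit, and [0.70610]): 1 − (1 − 0.78192)(1 − 0.97399)(1 − 0.70610) = 0.99833
Series (umbilical termination and [0.99833]): 0.73198 × 0.99833 = 0.731

0.731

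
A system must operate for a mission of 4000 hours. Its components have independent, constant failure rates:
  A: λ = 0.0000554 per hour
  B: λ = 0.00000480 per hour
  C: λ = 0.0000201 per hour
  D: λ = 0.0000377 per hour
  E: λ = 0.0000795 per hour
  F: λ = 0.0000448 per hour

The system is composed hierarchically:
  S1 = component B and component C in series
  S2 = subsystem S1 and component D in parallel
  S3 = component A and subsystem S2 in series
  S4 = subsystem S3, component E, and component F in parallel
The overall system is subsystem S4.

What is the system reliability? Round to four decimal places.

R(A) = exp(−0.0000554 × 4000) = 0.801236
R(B) = exp(−0.00000480 × 4000) = 0.980983
R(C) = exp(−0.0000201 × 4000) = 0.922747
R(D) = exp(−0.0000377 × 4000) = 0.860020
R(E) = exp(−0.0000795 × 4000) = 0.727603
R(F) = exp(−0.0000448 × 4000) = 0.835939
Series (B and C): 0.980983 × 0.922747 = 0.905199
Parallel ([0.905199] and D): 1 − (1 − 0.905199)(1 − 0.860020) = 0.986730
Series (A and [0.986730]): 0.801236 × 0.986730 = 0.790604
Parallel ([0.790604], E, and F): 1 − (1 − 0.790604)(1 − 0.727603)(1 − 0.835939) = 0.9906

0.9906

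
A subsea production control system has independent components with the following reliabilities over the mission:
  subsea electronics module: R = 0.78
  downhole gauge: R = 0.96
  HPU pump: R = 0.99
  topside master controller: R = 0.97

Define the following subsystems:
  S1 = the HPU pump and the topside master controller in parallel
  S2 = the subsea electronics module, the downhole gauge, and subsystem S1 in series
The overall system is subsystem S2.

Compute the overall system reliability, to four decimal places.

0.7486

Parallel (HPU pump and topside master controller): 1 − (1 − 0.990000)(1 − 0.970000) = 0.999700
Series (subsea electronics module, downhole gauge, and [0.999700]): 0.780000 × 0.960000 × 0.999700 = 0.7486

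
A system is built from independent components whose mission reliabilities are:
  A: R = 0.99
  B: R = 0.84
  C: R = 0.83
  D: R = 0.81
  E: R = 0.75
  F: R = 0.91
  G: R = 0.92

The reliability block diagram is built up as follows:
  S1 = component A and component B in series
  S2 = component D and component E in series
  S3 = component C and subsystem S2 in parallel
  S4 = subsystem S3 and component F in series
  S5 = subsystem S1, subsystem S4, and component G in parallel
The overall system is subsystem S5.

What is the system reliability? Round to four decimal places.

0.9980

Series (A and B): 0.990000 × 0.840000 = 0.831600
Series (D and E): 0.810000 × 0.750000 = 0.607500
Parallel (C and [0.607500]): 1 − (1 − 0.830000)(1 − 0.607500) = 0.933275
Series ([0.933275] and F): 0.933275 × 0.910000 = 0.849280
Parallel ([0.831600], [0.849280], and G): 1 − (1 − 0.831600)(1 − 0.849280)(1 − 0.920000) = 0.9980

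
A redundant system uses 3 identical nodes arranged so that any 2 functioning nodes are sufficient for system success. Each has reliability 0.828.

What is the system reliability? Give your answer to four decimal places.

0.9214

R = Σ_{i=2}^{3} C(3,i) p^i (1−p)^{3−i} with p = 0.828
C(3,2)·0.828^2·0.172^1 = 0.353761
C(3,3)·0.828^3·0.172^0 = 0.567664
Sum = 0.9214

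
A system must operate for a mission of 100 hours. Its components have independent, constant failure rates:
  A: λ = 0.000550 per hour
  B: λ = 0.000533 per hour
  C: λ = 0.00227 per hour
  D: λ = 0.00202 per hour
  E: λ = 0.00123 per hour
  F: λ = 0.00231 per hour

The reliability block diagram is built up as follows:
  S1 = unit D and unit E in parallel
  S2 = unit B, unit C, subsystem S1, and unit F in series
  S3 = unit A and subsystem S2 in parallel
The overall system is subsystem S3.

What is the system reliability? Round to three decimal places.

0.978

R(A) = exp(−0.000550 × 100) = 0.94649
R(B) = exp(−0.000533 × 100) = 0.94810
R(C) = exp(−0.00227 × 100) = 0.79692
R(D) = exp(−0.00202 × 100) = 0.81709
R(E) = exp(−0.00123 × 100) = 0.88426
R(F) = exp(−0.00231 × 100) = 0.79374
Parallel (D and E): 1 − (1 − 0.81709)(1 − 0.88426) = 0.97883
Series (B, C, [0.97883], and F): 0.94810 × 0.79692 × 0.97883 × 0.79374 = 0.58702
Parallel (A and [0.58702]): 1 − (1 − 0.94649)(1 − 0.58702) = 0.978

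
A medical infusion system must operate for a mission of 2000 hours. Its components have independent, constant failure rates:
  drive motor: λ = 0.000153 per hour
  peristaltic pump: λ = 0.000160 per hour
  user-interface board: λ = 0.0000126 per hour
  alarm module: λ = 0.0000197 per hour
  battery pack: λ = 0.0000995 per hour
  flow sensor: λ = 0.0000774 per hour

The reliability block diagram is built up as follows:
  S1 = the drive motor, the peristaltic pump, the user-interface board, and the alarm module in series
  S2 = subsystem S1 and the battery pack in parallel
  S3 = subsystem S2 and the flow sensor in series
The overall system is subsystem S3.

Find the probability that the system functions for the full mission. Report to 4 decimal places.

R(drive motor) = exp(−0.000153 × 2000) = 0.736387
R(peristaltic pump) = exp(−0.000160 × 2000) = 0.726149
R(user-interface board) = exp(−0.0000126 × 2000) = 0.975115
R(alarm module) = exp(−0.0000197 × 2000) = 0.961366
R(battery pack) = exp(−0.0000995 × 2000) = 0.819550
R(flow sensor) = exp(−0.0000774 × 2000) = 0.856586
Series (drive motor, peristaltic pump, user-interface board, and alarm module): 0.736387 × 0.726149 × 0.975115 × 0.961366 = 0.501275
Parallel ([0.501275] and battery pack): 1 − (1 − 0.501275)(1 − 0.819550) = 0.910005
Series ([0.910005] and flow sensor): 0.910005 × 0.856586 = 0.7795

0.7795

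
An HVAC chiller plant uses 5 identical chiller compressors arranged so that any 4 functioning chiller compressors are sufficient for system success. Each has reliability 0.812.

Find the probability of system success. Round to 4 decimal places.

R = Σ_{i=4}^{5} C(5,i) p^i (1−p)^{5−i} with p = 0.812
C(5,4)·0.812^4·0.188^1 = 0.408650
C(5,5)·0.812^5·0.188^0 = 0.353004
Sum = 0.7617

0.7617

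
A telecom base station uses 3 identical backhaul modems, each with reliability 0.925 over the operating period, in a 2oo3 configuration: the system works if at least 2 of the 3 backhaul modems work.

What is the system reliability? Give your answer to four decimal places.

R = Σ_{i=2}^{3} C(3,i) p^i (1−p)^{3−i} with p = 0.925
C(3,2)·0.925^2·0.075^1 = 0.192516
C(3,3)·0.925^3·0.075^0 = 0.791453
Sum = 0.9840

0.9840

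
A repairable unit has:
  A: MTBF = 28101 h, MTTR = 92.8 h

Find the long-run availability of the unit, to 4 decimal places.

0.9967

A(A) = MTBF/(MTBF+MTTR) = 28101/(28101+92.8) = 0.9967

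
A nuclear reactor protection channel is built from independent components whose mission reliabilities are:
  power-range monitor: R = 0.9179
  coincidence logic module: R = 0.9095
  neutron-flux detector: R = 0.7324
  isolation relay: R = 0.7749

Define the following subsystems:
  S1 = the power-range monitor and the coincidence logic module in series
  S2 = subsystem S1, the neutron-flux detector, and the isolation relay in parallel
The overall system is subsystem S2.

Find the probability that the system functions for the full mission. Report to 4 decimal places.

Series (power-range monitor and coincidence logic module): 0.917900 × 0.909500 = 0.834830
Parallel ([0.834830], neutron-flux detector, and isolation relay): 1 − (1 − 0.834830)(1 − 0.732400)(1 − 0.774900) = 0.9901

0.9901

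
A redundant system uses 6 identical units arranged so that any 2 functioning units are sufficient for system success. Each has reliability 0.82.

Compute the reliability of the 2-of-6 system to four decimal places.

0.9990

R = Σ_{i=2}^{6} C(6,i) p^i (1−p)^{6−i} with p = 0.82
C(6,2)·0.82^2·0.18^4 = 0.010588
C(6,3)·0.82^3·0.18^3 = 0.064312
C(6,4)·0.82^4·0.18^2 = 0.219731
C(6,5)·0.82^5·0.18^1 = 0.400399
C(6,6)·0.82^6·0.18^0 = 0.304007
Sum = 0.9990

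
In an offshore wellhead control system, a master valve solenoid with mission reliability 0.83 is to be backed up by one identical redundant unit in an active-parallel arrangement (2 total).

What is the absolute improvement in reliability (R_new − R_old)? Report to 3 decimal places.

R_before = 0.83
R_after = 1 − (1 − 0.83)^2 = 0.971
ΔR = 0.971 − 0.83 = 0.141

0.141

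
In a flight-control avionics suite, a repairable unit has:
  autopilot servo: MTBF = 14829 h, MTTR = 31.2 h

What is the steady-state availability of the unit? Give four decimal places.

A(autopilot servo) = MTBF/(MTBF+MTTR) = 14829/(14829+31.2) = 0.9979

0.9979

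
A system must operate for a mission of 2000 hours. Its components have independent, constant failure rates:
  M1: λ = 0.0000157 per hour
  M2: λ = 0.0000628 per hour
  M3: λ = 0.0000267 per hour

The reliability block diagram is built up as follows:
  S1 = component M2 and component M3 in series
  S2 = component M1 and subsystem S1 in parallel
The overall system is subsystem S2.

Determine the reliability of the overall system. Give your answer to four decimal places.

R(M1) = exp(−0.0000157 × 2000) = 0.969088
R(M2) = exp(−0.0000628 × 2000) = 0.881968
R(M3) = exp(−0.0000267 × 2000) = 0.948001
Series (M2 and M3): 0.881968 × 0.948001 = 0.836107
Parallel (M1 and [0.836107]): 1 − (1 − 0.969088)(1 − 0.836107) = 0.9949

0.9949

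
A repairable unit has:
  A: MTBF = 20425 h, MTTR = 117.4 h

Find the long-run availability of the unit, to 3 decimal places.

A(A) = MTBF/(MTBF+MTTR) = 20425/(20425+117.4) = 0.994

0.994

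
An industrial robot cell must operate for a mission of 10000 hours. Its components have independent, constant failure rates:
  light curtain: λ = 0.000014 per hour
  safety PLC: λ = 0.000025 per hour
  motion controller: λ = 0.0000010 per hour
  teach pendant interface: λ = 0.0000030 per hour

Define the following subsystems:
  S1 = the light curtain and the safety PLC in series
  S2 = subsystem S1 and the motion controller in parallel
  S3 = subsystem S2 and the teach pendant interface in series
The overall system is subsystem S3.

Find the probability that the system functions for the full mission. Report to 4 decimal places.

R(light curtain) = exp(−0.000014 × 10000) = 0.869358
R(safety PLC) = exp(−0.000025 × 10000) = 0.778801
R(motion controller) = exp(−0.0000010 × 10000) = 0.990050
R(teach pendant interface) = exp(−0.0000030 × 10000) = 0.970446
Series (light curtain and safety PLC): 0.869358 × 0.778801 = 0.677057
Parallel ([0.677057] and motion controller): 1 − (1 − 0.677057)(1 − 0.990050) = 0.996787
Series ([0.996787] and teach pendant interface): 0.996787 × 0.970446 = 0.9673

0.9673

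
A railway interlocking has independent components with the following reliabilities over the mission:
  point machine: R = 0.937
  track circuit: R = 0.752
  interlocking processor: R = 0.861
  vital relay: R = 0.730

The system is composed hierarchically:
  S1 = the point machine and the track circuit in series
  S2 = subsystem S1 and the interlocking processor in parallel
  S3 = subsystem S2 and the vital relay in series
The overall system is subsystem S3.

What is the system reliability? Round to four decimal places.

Series (point machine and track circuit): 0.937000 × 0.752000 = 0.704624
Parallel ([0.704624] and interlocking processor): 1 − (1 − 0.704624)(1 − 0.861000) = 0.958943
Series ([0.958943] and vital relay): 0.958943 × 0.730000 = 0.7000

0.7000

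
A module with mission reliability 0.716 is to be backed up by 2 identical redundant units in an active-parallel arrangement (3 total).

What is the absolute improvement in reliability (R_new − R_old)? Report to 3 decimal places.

R_before = 0.716
R_after = 1 − (1 − 0.716)^3 = 0.977
ΔR = 0.977 − 0.716 = 0.261

0.261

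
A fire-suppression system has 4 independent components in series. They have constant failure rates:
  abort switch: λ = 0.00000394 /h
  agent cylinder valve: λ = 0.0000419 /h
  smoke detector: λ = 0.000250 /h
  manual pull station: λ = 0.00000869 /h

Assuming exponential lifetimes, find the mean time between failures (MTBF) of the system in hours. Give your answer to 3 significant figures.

Series of exponential components: λ_sys = Σ λ_i
λ_sys = 0.00000394 + 0.0000419 + 0.000250 + 0.00000869 = 3.0453e-04 /h
MTBF = 1 / λ_sys = 3280 h

3280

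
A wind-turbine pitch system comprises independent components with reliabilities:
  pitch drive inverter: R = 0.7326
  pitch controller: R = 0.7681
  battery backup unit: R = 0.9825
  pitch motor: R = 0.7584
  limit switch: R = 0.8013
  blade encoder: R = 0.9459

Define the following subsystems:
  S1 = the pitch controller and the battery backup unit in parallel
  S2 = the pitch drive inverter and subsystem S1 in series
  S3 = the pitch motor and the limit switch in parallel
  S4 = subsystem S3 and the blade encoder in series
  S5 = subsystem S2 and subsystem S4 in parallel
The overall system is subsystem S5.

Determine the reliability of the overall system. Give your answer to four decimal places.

0.9731

Parallel (pitch controller and battery backup unit): 1 − (1 − 0.768100)(1 − 0.982500) = 0.995942
Series (pitch drive inverter and [0.995942]): 0.732600 × 0.995942 = 0.729627
Parallel (pitch motor and limit switch): 1 − (1 − 0.758400)(1 − 0.801300) = 0.951994
Series ([0.951994] and blade encoder): 0.951994 × 0.945900 = 0.900491
Parallel ([0.729627] and [0.900491]): 1 − (1 − 0.729627)(1 − 0.900491) = 0.9731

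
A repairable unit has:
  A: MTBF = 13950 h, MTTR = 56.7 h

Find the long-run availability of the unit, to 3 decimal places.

A(A) = MTBF/(MTBF+MTTR) = 13950/(13950+56.7) = 0.996

0.996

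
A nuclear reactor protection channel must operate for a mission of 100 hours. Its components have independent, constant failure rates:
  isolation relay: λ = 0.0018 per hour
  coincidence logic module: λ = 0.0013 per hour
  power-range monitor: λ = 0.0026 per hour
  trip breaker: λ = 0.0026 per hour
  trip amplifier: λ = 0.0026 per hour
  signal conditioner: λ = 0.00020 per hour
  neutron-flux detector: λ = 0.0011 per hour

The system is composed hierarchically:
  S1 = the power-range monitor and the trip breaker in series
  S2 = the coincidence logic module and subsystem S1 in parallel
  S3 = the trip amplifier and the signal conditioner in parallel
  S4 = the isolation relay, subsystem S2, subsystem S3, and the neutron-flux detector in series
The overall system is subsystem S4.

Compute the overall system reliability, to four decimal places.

R(isolation relay) = exp(−0.0018 × 100) = 0.835270
R(coincidence logic module) = exp(−0.0013 × 100) = 0.878095
R(power-range monitor) = exp(−0.0026 × 100) = 0.771052
R(trip breaker) = exp(−0.0026 × 100) = 0.771052
R(trip amplifier) = exp(−0.0026 × 100) = 0.771052
R(signal conditioner) = exp(−0.00020 × 100) = 0.980199
R(neutron-flux detector) = exp(−0.0011 × 100) = 0.895834
Series (power-range monitor and trip breaker): 0.771052 × 0.771052 = 0.594521
Parallel (coincidence logic module and [0.594521]): 1 − (1 − 0.878095)(1 − 0.594521) = 0.950570
Parallel (trip amplifier and signal conditioner): 1 − (1 − 0.771052)(1 − 0.980199) = 0.995467
Series (isolation relay, [0.950570], [0.995467], and neutron-flux detector): 0.835270 × 0.950570 × 0.995467 × 0.895834 = 0.7081

0.7081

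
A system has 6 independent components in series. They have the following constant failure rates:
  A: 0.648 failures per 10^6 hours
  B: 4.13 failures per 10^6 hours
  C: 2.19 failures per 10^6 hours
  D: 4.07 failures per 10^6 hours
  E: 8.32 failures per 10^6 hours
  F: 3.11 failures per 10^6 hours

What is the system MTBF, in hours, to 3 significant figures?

44500

Series of exponential components: λ_sys = Σ λ_i
λ_sys = 0.000000648 + 0.00000413 + 0.00000219 + 0.00000407 + 0.00000832 + 0.00000311 = 2.2468e-05 /h
MTBF = 1 / λ_sys = 44500 h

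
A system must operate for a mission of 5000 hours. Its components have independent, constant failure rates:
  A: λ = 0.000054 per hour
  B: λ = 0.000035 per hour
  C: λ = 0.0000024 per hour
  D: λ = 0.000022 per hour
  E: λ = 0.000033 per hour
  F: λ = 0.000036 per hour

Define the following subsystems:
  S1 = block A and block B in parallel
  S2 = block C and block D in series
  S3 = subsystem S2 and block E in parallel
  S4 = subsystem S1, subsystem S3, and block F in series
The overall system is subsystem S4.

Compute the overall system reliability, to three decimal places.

R(A) = exp(−0.000054 × 5000) = 0.76338
R(B) = exp(−0.000035 × 5000) = 0.83946
R(C) = exp(−0.0000024 × 5000) = 0.98807
R(D) = exp(−0.000022 × 5000) = 0.89583
R(E) = exp(−0.000033 × 5000) = 0.84789
R(F) = exp(−0.000036 × 5000) = 0.83527
Parallel (A and B): 1 − (1 − 0.76338)(1 − 0.83946) = 0.96201
Series (C and D): 0.98807 × 0.89583 = 0.88514
Parallel ([0.88514] and E): 1 − (1 − 0.88514)(1 − 0.84789) = 0.98253
Series ([0.96201], [0.98253], and F): 0.96201 × 0.98253 × 0.83527 = 0.790

0.790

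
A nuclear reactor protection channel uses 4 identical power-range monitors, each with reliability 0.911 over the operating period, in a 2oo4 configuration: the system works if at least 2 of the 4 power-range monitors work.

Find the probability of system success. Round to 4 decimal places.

0.9974

R = Σ_{i=2}^{4} C(4,i) p^i (1−p)^{4−i} with p = 0.911
C(4,2)·0.911^2·0.089^2 = 0.039443
C(4,3)·0.911^3·0.089^1 = 0.269157
C(4,4)·0.911^4·0.089^0 = 0.688769
Sum = 0.9974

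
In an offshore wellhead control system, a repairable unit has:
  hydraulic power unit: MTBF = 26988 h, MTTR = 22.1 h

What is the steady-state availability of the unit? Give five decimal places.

A(hydraulic power unit) = MTBF/(MTBF+MTTR) = 26988/(26988+22.1) = 0.99918

0.99918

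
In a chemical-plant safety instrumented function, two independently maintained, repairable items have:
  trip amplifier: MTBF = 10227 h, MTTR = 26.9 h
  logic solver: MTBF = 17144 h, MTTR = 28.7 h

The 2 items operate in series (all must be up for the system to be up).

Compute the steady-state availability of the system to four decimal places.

A(trip amplifier) = MTBF/(MTBF+MTTR) = 10227/(10227+26.9) = 0.997377
A(logic solver) = MTBF/(MTBF+MTTR) = 17144/(17144+28.7) = 0.998329
Series availability: 0.997377 × 0.998329 = 0.9957

0.9957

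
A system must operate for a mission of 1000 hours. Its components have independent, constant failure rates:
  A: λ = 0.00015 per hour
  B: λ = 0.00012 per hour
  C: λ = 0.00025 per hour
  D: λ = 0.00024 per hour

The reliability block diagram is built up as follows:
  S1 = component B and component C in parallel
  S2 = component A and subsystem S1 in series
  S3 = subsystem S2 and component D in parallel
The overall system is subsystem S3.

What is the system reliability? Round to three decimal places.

R(A) = exp(−0.00015 × 1000) = 0.86071
R(B) = exp(−0.00012 × 1000) = 0.88692
R(C) = exp(−0.00025 × 1000) = 0.77880
R(D) = exp(−0.00024 × 1000) = 0.78663
Parallel (B and C): 1 − (1 − 0.88692)(1 − 0.77880) = 0.97499
Series (A and [0.97499]): 0.86071 × 0.97499 = 0.83918
Parallel ([0.83918] and D): 1 − (1 − 0.83918)(1 − 0.78663) = 0.966

0.966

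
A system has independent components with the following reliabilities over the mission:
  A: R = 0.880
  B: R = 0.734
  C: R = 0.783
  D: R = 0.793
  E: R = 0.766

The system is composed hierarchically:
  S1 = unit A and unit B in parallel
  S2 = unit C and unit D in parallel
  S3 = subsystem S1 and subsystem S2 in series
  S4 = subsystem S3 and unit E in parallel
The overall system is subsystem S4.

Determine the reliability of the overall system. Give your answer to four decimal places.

Parallel (A and B): 1 − (1 − 0.880000)(1 − 0.734000) = 0.968080
Parallel (C and D): 1 − (1 − 0.783000)(1 − 0.793000) = 0.955081
Series ([0.968080] and [0.955081]): 0.968080 × 0.955081 = 0.924595
Parallel ([0.924595] and E): 1 − (1 − 0.924595)(1 − 0.766000) = 0.9824

0.9824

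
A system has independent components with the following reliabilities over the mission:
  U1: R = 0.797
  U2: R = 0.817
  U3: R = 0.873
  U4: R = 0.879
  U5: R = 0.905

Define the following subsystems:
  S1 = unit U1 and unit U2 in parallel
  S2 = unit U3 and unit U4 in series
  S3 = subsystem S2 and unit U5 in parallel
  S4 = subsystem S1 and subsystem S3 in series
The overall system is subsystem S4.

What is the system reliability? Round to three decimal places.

0.942

Parallel (U1 and U2): 1 − (1 − 0.79700)(1 − 0.81700) = 0.96285
Series (U3 and U4): 0.87300 × 0.87900 = 0.76737
Parallel ([0.76737] and U5): 1 − (1 − 0.76737)(1 − 0.90500) = 0.97790
Series ([0.96285] and [0.97790]): 0.96285 × 0.97790 = 0.942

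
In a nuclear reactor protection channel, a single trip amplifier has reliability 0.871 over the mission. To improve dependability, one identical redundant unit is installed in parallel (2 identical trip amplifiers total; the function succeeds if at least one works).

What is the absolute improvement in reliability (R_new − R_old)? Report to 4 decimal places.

R_before = 0.871
R_after = 1 − (1 − 0.871)^2 = 0.9834
ΔR = 0.9834 − 0.871 = 0.1124

0.1124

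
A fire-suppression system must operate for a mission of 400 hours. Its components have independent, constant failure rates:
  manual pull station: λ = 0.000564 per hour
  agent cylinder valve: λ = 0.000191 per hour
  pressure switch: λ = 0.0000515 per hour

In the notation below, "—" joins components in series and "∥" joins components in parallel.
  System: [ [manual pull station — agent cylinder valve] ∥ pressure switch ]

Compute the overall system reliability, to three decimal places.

0.995

R(manual pull station) = exp(−0.000564 × 400) = 0.79804
R(agent cylinder valve) = exp(−0.000191 × 400) = 0.92645
R(pressure switch) = exp(−0.0000515 × 400) = 0.97961
Series (manual pull station and agent cylinder valve): 0.79804 × 0.92645 = 0.73934
Parallel ([0.73934] and pressure switch): 1 − (1 − 0.73934)(1 − 0.97961) = 0.995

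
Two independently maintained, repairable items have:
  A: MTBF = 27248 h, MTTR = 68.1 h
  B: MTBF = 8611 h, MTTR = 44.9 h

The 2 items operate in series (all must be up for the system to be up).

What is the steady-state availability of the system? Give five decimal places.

A(A) = MTBF/(MTBF+MTTR) = 27248/(27248+68.1) = 0.997507
A(B) = MTBF/(MTBF+MTTR) = 8611/(8611+44.9) = 0.994813
Series availability: 0.997507 × 0.994813 = 0.99233

0.99233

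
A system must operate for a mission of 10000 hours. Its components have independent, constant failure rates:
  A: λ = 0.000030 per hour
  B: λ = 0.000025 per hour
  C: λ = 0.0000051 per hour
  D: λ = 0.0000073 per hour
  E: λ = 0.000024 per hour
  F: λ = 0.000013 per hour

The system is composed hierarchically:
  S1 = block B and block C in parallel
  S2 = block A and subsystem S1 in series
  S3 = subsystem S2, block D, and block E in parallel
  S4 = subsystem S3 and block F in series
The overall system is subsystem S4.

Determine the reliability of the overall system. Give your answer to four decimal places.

R(A) = exp(−0.000030 × 10000) = 0.740818
R(B) = exp(−0.000025 × 10000) = 0.778801
R(C) = exp(−0.0000051 × 10000) = 0.950279
R(D) = exp(−0.0000073 × 10000) = 0.929601
R(E) = exp(−0.000024 × 10000) = 0.786628
R(F) = exp(−0.000013 × 10000) = 0.878095
Parallel (B and C): 1 − (1 − 0.778801)(1 − 0.950279) = 0.989002
Series (A and [0.989002]): 0.740818 × 0.989002 = 0.732670
Parallel ([0.732670], D, and E): 1 − (1 − 0.732670)(1 − 0.929601)(1 − 0.786628) = 0.995984
Series ([0.995984] and F): 0.995984 × 0.878095 = 0.8746

0.8746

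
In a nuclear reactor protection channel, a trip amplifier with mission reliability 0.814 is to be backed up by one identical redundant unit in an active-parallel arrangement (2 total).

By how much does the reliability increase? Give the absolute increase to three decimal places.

R_before = 0.814
R_after = 1 − (1 − 0.814)^2 = 0.965
ΔR = 0.965 − 0.814 = 0.151

0.151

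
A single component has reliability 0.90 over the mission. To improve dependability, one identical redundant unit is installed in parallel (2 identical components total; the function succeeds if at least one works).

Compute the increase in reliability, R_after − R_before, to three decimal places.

0.090

R_before = 0.90
R_after = 1 − (1 − 0.90)^2 = 0.990
ΔR = 0.990 − 0.90 = 0.090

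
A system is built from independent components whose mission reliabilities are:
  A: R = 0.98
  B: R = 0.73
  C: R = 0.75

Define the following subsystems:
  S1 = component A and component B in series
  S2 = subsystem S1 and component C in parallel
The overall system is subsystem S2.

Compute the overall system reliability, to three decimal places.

0.929

Series (A and B): 0.98000 × 0.73000 = 0.71540
Parallel ([0.71540] and C): 1 − (1 − 0.71540)(1 − 0.75000) = 0.929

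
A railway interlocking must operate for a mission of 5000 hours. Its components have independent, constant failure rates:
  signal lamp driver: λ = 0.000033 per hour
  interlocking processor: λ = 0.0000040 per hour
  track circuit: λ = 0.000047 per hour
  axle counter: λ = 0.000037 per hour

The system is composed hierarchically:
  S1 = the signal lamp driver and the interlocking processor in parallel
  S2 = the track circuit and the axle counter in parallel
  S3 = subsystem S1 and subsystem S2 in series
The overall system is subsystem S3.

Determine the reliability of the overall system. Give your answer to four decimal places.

R(signal lamp driver) = exp(−0.000033 × 5000) = 0.847894
R(interlocking processor) = exp(−0.0000040 × 5000) = 0.980199
R(track circuit) = exp(−0.000047 × 5000) = 0.790571
R(axle counter) = exp(−0.000037 × 5000) = 0.831104
Parallel (signal lamp driver and interlocking processor): 1 − (1 − 0.847894)(1 − 0.980199) = 0.996988
Parallel (track circuit and axle counter): 1 − (1 − 0.790571)(1 − 0.831104) = 0.964628
Series ([0.996988] and [0.964628]): 0.996988 × 0.964628 = 0.9617

0.9617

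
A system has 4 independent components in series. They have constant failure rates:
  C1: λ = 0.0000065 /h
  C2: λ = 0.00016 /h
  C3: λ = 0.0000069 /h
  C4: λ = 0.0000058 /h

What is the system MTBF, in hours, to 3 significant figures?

Series of exponential components: λ_sys = Σ λ_i
λ_sys = 0.0000065 + 0.00016 + 0.0000069 + 0.0000058 = 1.7920e-04 /h
MTBF = 1 / λ_sys = 5580 h

5580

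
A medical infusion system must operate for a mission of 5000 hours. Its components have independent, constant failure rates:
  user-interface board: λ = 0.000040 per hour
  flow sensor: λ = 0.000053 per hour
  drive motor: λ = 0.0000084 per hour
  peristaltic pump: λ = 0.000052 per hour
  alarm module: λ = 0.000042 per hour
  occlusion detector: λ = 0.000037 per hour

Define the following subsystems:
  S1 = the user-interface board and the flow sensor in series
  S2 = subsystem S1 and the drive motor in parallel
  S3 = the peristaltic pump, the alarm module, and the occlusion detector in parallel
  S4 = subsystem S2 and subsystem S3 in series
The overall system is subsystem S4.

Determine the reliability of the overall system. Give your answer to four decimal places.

0.9775

R(user-interface board) = exp(−0.000040 × 5000) = 0.818731
R(flow sensor) = exp(−0.000053 × 5000) = 0.767206
R(drive motor) = exp(−0.0000084 × 5000) = 0.958870
R(peristaltic pump) = exp(−0.000052 × 5000) = 0.771052
R(alarm module) = exp(−0.000042 × 5000) = 0.810584
R(occlusion detector) = exp(−0.000037 × 5000) = 0.831104
Series (user-interface board and flow sensor): 0.818731 × 0.767206 = 0.628135
Parallel ([0.628135] and drive motor): 1 − (1 − 0.628135)(1 − 0.958870) = 0.984705
Parallel (peristaltic pump, alarm module, and occlusion detector): 1 − (1 − 0.771052)(1 − 0.810584)(1 − 0.831104) = 0.992676
Series ([0.984705] and [0.992676]): 0.984705 × 0.992676 = 0.9775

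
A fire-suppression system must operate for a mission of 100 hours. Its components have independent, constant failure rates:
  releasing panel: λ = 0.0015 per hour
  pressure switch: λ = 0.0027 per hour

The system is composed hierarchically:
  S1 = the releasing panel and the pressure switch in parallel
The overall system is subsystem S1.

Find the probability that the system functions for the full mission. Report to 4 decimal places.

R(releasing panel) = exp(−0.0015 × 100) = 0.860708
R(pressure switch) = exp(−0.0027 × 100) = 0.763379
Parallel (releasing panel and pressure switch): 1 − (1 − 0.860708)(1 − 0.763379) = 0.9670

0.9670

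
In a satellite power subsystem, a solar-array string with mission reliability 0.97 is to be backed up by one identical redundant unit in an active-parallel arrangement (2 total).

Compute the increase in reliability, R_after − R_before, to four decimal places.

R_before = 0.97
R_after = 1 − (1 − 0.97)^2 = 0.9991
ΔR = 0.9991 − 0.97 = 0.0291

0.0291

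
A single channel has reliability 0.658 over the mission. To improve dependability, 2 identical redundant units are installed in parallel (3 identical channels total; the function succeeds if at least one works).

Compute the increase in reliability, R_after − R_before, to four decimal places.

0.3020

R_before = 0.658
R_after = 1 − (1 − 0.658)^3 = 0.9600
ΔR = 0.9600 − 0.658 = 0.3020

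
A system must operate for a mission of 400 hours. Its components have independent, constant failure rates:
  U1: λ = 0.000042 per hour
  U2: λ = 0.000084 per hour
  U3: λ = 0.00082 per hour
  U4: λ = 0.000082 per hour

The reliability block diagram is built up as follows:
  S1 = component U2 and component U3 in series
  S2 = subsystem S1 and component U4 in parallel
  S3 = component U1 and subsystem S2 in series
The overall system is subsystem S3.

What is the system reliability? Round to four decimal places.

0.9737

R(U1) = exp(−0.000042 × 400) = 0.983340
R(U2) = exp(−0.000084 × 400) = 0.966958
R(U3) = exp(−0.00082 × 400) = 0.720363
R(U4) = exp(−0.000082 × 400) = 0.967732
Series (U2 and U3): 0.966958 × 0.720363 = 0.696561
Parallel ([0.696561] and U4): 1 − (1 − 0.696561)(1 − 0.967732) = 0.990209
Series (U1 and [0.990209]): 0.983340 × 0.990209 = 0.9737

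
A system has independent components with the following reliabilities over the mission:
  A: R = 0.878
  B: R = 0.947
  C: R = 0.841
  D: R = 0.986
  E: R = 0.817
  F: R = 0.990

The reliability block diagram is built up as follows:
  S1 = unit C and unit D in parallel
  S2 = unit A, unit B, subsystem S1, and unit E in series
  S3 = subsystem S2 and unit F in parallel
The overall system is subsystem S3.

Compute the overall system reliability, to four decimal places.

0.9968

Parallel (C and D): 1 − (1 − 0.841000)(1 − 0.986000) = 0.997774
Series (A, B, [0.997774], and E): 0.878000 × 0.947000 × 0.997774 × 0.817000 = 0.677796
Parallel ([0.677796] and F): 1 − (1 − 0.677796)(1 − 0.990000) = 0.9968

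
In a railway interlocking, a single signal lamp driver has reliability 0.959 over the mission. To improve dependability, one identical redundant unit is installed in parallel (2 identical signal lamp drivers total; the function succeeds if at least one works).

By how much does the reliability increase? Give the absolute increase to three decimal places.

0.039

R_before = 0.959
R_after = 1 − (1 − 0.959)^2 = 0.998
ΔR = 0.998 − 0.959 = 0.039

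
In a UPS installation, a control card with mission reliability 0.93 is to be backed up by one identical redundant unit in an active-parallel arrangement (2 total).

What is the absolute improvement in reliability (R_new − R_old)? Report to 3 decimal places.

0.065

R_before = 0.93
R_after = 1 − (1 − 0.93)^2 = 0.995
ΔR = 0.995 − 0.93 = 0.065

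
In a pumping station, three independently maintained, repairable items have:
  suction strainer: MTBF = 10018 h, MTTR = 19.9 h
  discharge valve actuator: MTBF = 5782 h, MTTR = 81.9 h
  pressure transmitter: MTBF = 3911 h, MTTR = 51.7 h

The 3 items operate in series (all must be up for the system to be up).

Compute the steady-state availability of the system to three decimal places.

A(suction strainer) = MTBF/(MTBF+MTTR) = 10018/(10018+19.9) = 0.998018
A(discharge valve actuator) = MTBF/(MTBF+MTTR) = 5782/(5782+81.9) = 0.986033
A(pressure transmitter) = MTBF/(MTBF+MTTR) = 3911/(3911+51.7) = 0.986953
Series availability: 0.998018 × 0.986033 × 0.986953 = 0.971

0.971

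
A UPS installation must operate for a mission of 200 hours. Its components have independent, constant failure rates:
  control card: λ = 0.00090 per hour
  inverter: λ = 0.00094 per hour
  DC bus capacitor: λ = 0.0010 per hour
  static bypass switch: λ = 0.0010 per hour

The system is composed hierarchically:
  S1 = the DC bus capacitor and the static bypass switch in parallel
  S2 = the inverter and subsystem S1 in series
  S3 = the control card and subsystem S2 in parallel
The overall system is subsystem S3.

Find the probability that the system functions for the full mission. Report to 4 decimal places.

R(control card) = exp(−0.00090 × 200) = 0.835270
R(inverter) = exp(−0.00094 × 200) = 0.828615
R(DC bus capacitor) = exp(−0.0010 × 200) = 0.818731
R(static bypass switch) = exp(−0.0010 × 200) = 0.818731
Parallel (DC bus capacitor and static bypass switch): 1 − (1 − 0.818731)(1 − 0.818731) = 0.967142
Series (inverter and [0.967142]): 0.828615 × 0.967142 = 0.801388
Parallel (control card and [0.801388]): 1 − (1 − 0.835270)(1 − 0.801388) = 0.9673

0.9673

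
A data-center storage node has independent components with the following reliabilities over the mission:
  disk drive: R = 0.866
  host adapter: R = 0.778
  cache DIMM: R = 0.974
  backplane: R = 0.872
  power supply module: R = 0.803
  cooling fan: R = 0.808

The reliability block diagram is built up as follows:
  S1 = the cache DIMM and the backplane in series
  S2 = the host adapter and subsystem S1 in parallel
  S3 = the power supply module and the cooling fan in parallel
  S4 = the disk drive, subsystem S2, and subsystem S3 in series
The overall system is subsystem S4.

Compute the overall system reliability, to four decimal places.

0.8054

Series (cache DIMM and backplane): 0.974000 × 0.872000 = 0.849328
Parallel (host adapter and [0.849328]): 1 − (1 − 0.778000)(1 − 0.849328) = 0.966551
Parallel (power supply module and cooling fan): 1 − (1 − 0.803000)(1 − 0.808000) = 0.962176
Series (disk drive, [0.966551], and [0.962176]): 0.866000 × 0.966551 × 0.962176 = 0.8054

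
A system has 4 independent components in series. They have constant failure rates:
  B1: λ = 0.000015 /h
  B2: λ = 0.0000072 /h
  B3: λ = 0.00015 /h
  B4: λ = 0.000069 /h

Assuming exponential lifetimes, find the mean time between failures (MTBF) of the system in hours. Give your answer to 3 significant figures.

Series of exponential components: λ_sys = Σ λ_i
λ_sys = 0.000015 + 0.0000072 + 0.00015 + 0.000069 = 2.4120e-04 /h
MTBF = 1 / λ_sys = 4150 h

4150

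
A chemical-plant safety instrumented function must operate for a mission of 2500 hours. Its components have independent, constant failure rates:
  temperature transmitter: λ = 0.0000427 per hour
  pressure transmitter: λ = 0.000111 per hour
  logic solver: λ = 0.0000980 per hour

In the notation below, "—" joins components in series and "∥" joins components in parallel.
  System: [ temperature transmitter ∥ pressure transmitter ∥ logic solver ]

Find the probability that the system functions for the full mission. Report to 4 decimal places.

0.9947

R(temperature transmitter) = exp(−0.0000427 × 2500) = 0.898750
R(pressure transmitter) = exp(−0.000111 × 2500) = 0.757676
R(logic solver) = exp(−0.0000980 × 2500) = 0.782705
Parallel (temperature transmitter, pressure transmitter, and logic solver): 1 − (1 − 0.898750)(1 − 0.757676)(1 − 0.782705) = 0.9947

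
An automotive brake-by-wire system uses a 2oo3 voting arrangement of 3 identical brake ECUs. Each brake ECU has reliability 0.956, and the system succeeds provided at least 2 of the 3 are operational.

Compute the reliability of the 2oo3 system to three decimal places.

R = Σ_{i=2}^{3} C(3,i) p^i (1−p)^{3−i} with p = 0.956
C(3,2)·0.956^2·0.044^1 = 0.12064
C(3,3)·0.956^3·0.044^0 = 0.87372
Sum = 0.994

0.994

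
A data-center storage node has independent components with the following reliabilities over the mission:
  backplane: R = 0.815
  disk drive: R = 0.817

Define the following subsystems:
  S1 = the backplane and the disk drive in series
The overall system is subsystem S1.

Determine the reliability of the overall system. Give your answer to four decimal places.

Series (backplane and disk drive): 0.815000 × 0.817000 = 0.6659

0.6659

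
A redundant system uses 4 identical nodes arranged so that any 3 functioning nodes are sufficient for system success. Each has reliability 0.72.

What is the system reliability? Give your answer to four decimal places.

0.6868

R = Σ_{i=3}^{4} C(4,i) p^i (1−p)^{4−i} with p = 0.72
C(4,3)·0.72^3·0.28^1 = 0.418038
C(4,4)·0.72^4·0.28^0 = 0.268739
Sum = 0.6868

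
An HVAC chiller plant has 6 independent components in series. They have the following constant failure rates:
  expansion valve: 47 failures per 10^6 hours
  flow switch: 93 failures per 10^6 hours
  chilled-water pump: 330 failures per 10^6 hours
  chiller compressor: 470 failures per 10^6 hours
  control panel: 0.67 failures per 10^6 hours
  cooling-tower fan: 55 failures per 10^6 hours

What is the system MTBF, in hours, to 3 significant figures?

Series of exponential components: λ_sys = Σ λ_i
λ_sys = 0.000047 + 0.000093 + 0.00033 + 0.00047 + 0.00000067 + 0.000055 = 9.9567e-04 /h
MTBF = 1 / λ_sys = 1000 h

1000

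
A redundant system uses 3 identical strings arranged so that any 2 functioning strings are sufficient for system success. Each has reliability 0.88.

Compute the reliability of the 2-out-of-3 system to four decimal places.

0.9603

R = Σ_{i=2}^{3} C(3,i) p^i (1−p)^{3−i} with p = 0.88
C(3,2)·0.88^2·0.12^1 = 0.278784
C(3,3)·0.88^3·0.12^0 = 0.681472
Sum = 0.9603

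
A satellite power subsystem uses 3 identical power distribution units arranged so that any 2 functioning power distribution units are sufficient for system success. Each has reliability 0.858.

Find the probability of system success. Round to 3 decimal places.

R = Σ_{i=2}^{3} C(3,i) p^i (1−p)^{3−i} with p = 0.858
C(3,2)·0.858^2·0.142^1 = 0.31361
C(3,3)·0.858^3·0.142^0 = 0.63163
Sum = 0.945

0.945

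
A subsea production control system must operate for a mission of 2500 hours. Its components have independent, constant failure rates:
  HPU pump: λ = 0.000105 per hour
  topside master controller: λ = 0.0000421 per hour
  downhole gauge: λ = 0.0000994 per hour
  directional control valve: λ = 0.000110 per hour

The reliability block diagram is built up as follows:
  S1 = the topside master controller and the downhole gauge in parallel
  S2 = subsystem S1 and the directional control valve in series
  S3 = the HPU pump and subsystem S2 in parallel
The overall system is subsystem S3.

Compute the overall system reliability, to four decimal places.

R(HPU pump) = exp(−0.000105 × 2500) = 0.769126
R(topside master controller) = exp(−0.0000421 × 2500) = 0.900099
R(downhole gauge) = exp(−0.0000994 × 2500) = 0.779970
R(directional control valve) = exp(−0.000110 × 2500) = 0.759572
Parallel (topside master controller and downhole gauge): 1 − (1 − 0.900099)(1 − 0.779970) = 0.978019
Series ([0.978019] and directional control valve): 0.978019 × 0.759572 = 0.742876
Parallel (HPU pump and [0.742876]): 1 − (1 − 0.769126)(1 − 0.742876) = 0.9406

0.9406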